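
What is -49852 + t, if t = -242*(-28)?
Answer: -43076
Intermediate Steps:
t = 6776
-49852 + t = -49852 + 6776 = -43076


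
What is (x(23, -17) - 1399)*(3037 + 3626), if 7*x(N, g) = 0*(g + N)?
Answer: -9321537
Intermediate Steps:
x(N, g) = 0 (x(N, g) = (0*(g + N))/7 = (0*(N + g))/7 = (⅐)*0 = 0)
(x(23, -17) - 1399)*(3037 + 3626) = (0 - 1399)*(3037 + 3626) = -1399*6663 = -9321537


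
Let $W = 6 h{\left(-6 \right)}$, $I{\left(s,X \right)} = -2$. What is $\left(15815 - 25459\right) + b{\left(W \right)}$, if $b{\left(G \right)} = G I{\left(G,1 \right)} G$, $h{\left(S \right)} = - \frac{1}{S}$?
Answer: $-9646$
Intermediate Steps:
$W = 1$ ($W = 6 \left(- \frac{1}{-6}\right) = 6 \left(\left(-1\right) \left(- \frac{1}{6}\right)\right) = 6 \cdot \frac{1}{6} = 1$)
$b{\left(G \right)} = - 2 G^{2}$ ($b{\left(G \right)} = G \left(- 2 G\right) = - 2 G^{2}$)
$\left(15815 - 25459\right) + b{\left(W \right)} = \left(15815 - 25459\right) - 2 \cdot 1^{2} = -9644 - 2 = -9646$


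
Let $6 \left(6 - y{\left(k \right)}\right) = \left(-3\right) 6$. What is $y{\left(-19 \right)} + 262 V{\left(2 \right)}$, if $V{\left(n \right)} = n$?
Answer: $533$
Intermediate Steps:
$y{\left(k \right)} = 9$ ($y{\left(k \right)} = 6 - \frac{\left(-3\right) 6}{6} = 6 - -3 = 6 + 3 = 9$)
$y{\left(-19 \right)} + 262 V{\left(2 \right)} = 9 + 262 \cdot 2 = 9 + 524 = 533$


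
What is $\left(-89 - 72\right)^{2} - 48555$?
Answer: $-22634$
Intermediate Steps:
$\left(-89 - 72\right)^{2} - 48555 = \left(-161\right)^{2} - 48555 = 25921 - 48555 = -22634$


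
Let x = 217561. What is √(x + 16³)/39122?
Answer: √221657/39122 ≈ 0.012034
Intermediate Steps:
√(x + 16³)/39122 = √(217561 + 16³)/39122 = √(217561 + 4096)*(1/39122) = √221657*(1/39122) = √221657/39122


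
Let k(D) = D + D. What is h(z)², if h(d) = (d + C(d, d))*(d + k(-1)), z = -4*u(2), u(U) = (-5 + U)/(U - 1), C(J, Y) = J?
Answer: 57600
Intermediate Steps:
k(D) = 2*D
u(U) = (-5 + U)/(-1 + U)
z = 12 (z = -4*(-5 + 2)/(-1 + 2) = -4*(-3)/1 = -4*(-3) = 12)
h(d) = 2*d*(-2 + d) (h(d) = (d + d)*(d + 2*(-1)) = (2*d)*(d - 2) = (2*d)*(-2 + d) = 2*d*(-2 + d))
h(z)² = (2*12*(-2 + 12))² = (2*12*10)² = 240² = 57600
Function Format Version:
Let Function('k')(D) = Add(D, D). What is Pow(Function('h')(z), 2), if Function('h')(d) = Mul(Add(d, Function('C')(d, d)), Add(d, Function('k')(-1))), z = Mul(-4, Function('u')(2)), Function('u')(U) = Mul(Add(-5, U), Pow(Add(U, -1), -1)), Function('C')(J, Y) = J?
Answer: 57600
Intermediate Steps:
Function('k')(D) = Mul(2, D)
Function('u')(U) = Mul(Pow(Add(-1, U), -1), Add(-5, U)) (Function('u')(U) = Mul(Add(-5, U), Pow(Add(-1, U), -1)) = Mul(Pow(Add(-1, U), -1), Add(-5, U)))
z = 12 (z = Mul(-4, Mul(Pow(Add(-1, 2), -1), Add(-5, 2))) = Mul(-4, Mul(Pow(1, -1), -3)) = Mul(-4, Mul(1, -3)) = Mul(-4, -3) = 12)
Function('h')(d) = Mul(2, d, Add(-2, d)) (Function('h')(d) = Mul(Add(d, d), Add(d, Mul(2, -1))) = Mul(Mul(2, d), Add(d, -2)) = Mul(Mul(2, d), Add(-2, d)) = Mul(2, d, Add(-2, d)))
Pow(Function('h')(z), 2) = Pow(Mul(2, 12, Add(-2, 12)), 2) = Pow(Mul(2, 12, 10), 2) = Pow(240, 2) = 57600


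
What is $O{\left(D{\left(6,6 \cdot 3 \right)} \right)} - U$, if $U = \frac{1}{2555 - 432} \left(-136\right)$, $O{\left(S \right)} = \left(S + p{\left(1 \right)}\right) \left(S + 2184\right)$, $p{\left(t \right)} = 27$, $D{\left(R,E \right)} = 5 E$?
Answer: $\frac{564841270}{2123} \approx 2.6606 \cdot 10^{5}$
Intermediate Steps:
$O{\left(S \right)} = \left(27 + S\right) \left(2184 + S\right)$ ($O{\left(S \right)} = \left(S + 27\right) \left(S + 2184\right) = \left(27 + S\right) \left(2184 + S\right)$)
$U = - \frac{136}{2123}$ ($U = \frac{1}{2123} \left(-136\right) = - \frac{136}{2123} \approx -0.06406$)
$O{\left(D{\left(6,6 \cdot 3 \right)} \right)} - U = \left(58968 + \left(5 \cdot 6 \cdot 3\right)^{2} + 2211 \cdot 5 \cdot 6 \cdot 3\right) - - \frac{136}{2123} = \left(58968 + \left(5 \cdot 18\right)^{2} + 2211 \cdot 5 \cdot 18\right) + \frac{136}{2123} = \left(58968 + 90^{2} + 2211 \cdot 90\right) + \frac{136}{2123} = \left(58968 + 8100 + 198990\right) + \frac{136}{2123} = 266058 + \frac{136}{2123} = \frac{564841270}{2123}$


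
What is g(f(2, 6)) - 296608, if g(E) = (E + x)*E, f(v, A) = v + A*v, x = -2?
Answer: -296440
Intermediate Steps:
g(E) = E*(-2 + E) (g(E) = (E - 2)*E = (-2 + E)*E = E*(-2 + E))
g(f(2, 6)) - 296608 = (2*(1 + 6))*(-2 + 2*(1 + 6)) - 296608 = (2*7)*(-2 + 2*7) - 296608 = 14*(-2 + 14) - 296608 = 14*12 - 296608 = 168 - 296608 = -296440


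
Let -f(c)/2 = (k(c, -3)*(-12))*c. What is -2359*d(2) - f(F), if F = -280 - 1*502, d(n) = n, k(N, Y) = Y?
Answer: -61022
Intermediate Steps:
F = -782 (F = -280 - 502 = -782)
f(c) = -72*c (f(c) = -2*(-3*(-12))*c = -72*c)
-2359*d(2) - f(F) = -2359*2 - (-72)*(-782) = -4718 - 1*56304 = -4718 - 56304 = -61022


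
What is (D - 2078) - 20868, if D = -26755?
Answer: -49701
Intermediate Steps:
(D - 2078) - 20868 = (-26755 - 2078) - 20868 = -28833 - 20868 = -49701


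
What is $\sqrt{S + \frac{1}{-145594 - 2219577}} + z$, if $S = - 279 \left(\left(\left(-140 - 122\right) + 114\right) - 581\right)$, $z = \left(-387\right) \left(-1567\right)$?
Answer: $606429 + \frac{2 \sqrt{284444035165630265}}{2365171} \approx 6.0688 \cdot 10^{5}$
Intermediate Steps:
$z = 606429$
$S = 203391$ ($S = - 279 \left(\left(-262 + 114\right) - 581\right) = - 279 \left(-148 - 581\right) = \left(-279\right) \left(-729\right) = 203391$)
$\sqrt{S + \frac{1}{-145594 - 2219577}} + z = \sqrt{203391 + \frac{1}{-145594 - 2219577}} + 606429 = \sqrt{203391 + \frac{1}{-2365171}} + 606429 = \sqrt{203391 - \frac{1}{2365171}} + 606429 = \sqrt{\frac{481054494860}{2365171}} + 606429 = \frac{2 \sqrt{284444035165630265}}{2365171} + 606429 = 606429 + \frac{2 \sqrt{284444035165630265}}{2365171}$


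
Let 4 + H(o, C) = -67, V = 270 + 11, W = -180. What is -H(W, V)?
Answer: 71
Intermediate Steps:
V = 281
H(o, C) = -71 (H(o, C) = -4 - 67 = -71)
-H(W, V) = -1*(-71) = 71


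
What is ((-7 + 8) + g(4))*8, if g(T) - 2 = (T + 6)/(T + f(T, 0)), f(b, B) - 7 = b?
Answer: 88/3 ≈ 29.333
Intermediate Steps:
f(b, B) = 7 + b
g(T) = 2 + (6 + T)/(7 + 2*T) (g(T) = 2 + (T + 6)/(T + (7 + T)) = 2 + (6 + T)/(7 + 2*T))
((-7 + 8) + g(4))*8 = ((-7 + 8) + 5*(4 + 4)/(7 + 2*4))*8 = (1 + 5*8/(7 + 8))*8 = (1 + 5*8/15)*8 = (1 + 5*(1/15)*8)*8 = (1 + 8/3)*8 = (11/3)*8 = 88/3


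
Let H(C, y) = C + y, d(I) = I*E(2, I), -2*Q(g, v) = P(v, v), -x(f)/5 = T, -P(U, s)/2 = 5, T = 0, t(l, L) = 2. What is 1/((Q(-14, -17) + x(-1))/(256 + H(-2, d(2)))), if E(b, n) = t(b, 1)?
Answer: 258/5 ≈ 51.600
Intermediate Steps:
E(b, n) = 2
P(U, s) = -10 (P(U, s) = -2*5 = -10)
x(f) = 0 (x(f) = -5*0 = 0)
Q(g, v) = 5 (Q(g, v) = -1/2*(-10) = 5)
d(I) = 2*I (d(I) = I*2 = 2*I)
1/((Q(-14, -17) + x(-1))/(256 + H(-2, d(2)))) = 1/((5 + 0)/(256 + (-2 + 2*2))) = 1/(5/(256 + (-2 + 4))) = 1/(5/(256 + 2)) = 1/(5/258) = 258/5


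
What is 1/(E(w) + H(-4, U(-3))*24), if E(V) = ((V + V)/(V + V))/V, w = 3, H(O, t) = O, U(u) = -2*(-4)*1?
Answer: -3/287 ≈ -0.010453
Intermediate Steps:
U(u) = 8 (U(u) = 8*1 = 8)
E(V) = 1/V (E(V) = ((2*V)/((2*V)))/V = ((2*V)*(1/(2*V)))/V = 1/V)
1/(E(w) + H(-4, U(-3))*24) = 1/(1/3 - 4*24) = 1/(⅓ - 96) = 1/(-287/3) = -3/287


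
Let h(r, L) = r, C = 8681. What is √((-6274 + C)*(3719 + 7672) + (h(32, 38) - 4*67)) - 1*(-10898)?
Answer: 10898 + 7*√559549 ≈ 16134.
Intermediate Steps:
√((-6274 + C)*(3719 + 7672) + (h(32, 38) - 4*67)) - 1*(-10898) = √((-6274 + 8681)*(3719 + 7672) + (32 - 4*67)) - 1*(-10898) = √(2407*11391 + (32 - 268)) + 10898 = √(27418137 - 236) + 10898 = √27417901 + 10898 = 7*√559549 + 10898 = 10898 + 7*√559549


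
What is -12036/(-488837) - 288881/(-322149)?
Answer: 145093106761/157478350713 ≈ 0.92135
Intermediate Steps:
-12036/(-488837) - 288881/(-322149) = -12036*(-1/488837) - 288881*(-1/322149) = 12036/488837 + 288881/322149 = 145093106761/157478350713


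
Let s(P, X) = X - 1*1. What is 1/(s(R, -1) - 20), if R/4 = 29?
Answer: -1/22 ≈ -0.045455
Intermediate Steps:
R = 116 (R = 4*29 = 116)
s(P, X) = -1 + X (s(P, X) = X - 1 = -1 + X)
1/(s(R, -1) - 20) = 1/((-1 - 1) - 20) = 1/(-2 - 20) = 1/(-22) = -1/22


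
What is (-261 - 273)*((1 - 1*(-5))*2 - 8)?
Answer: -2136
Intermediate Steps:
(-261 - 273)*((1 - 1*(-5))*2 - 8) = -534*((1 + 5)*2 - 8) = -534*(6*2 - 8) = -534*(12 - 8) = -534*4 = -2136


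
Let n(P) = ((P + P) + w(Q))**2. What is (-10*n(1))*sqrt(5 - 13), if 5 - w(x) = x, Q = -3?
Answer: -2000*I*sqrt(2) ≈ -2828.4*I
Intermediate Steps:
w(x) = 5 - x
n(P) = (8 + 2*P)**2 (n(P) = ((P + P) + (5 - 1*(-3)))**2 = (2*P + (5 + 3))**2 = (2*P + 8)**2 = (8 + 2*P)**2)
(-10*n(1))*sqrt(5 - 13) = (-40*(4 + 1)**2)*sqrt(5 - 13) = (-40*5**2)*sqrt(-8) = (-40*25)*(2*I*sqrt(2)) = (-10*100)*(2*I*sqrt(2)) = -2000*I*sqrt(2)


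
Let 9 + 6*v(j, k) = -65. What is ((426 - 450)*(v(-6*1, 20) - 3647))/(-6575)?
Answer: -87824/6575 ≈ -13.357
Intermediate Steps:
v(j, k) = -37/3 (v(j, k) = -3/2 + (1/6)*(-65) = -3/2 - 65/6 = -37/3)
((426 - 450)*(v(-6*1, 20) - 3647))/(-6575) = ((426 - 450)*(-37/3 - 3647))/(-6575) = -24*(-10978/3)*(-1/6575) = 87824*(-1/6575) = -87824/6575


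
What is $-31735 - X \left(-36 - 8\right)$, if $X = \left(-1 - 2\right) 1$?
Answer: $-31867$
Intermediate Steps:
$X = -3$ ($X = \left(-3\right) 1 = -3$)
$-31735 - X \left(-36 - 8\right) = -31735 - - 3 \left(-36 - 8\right) = -31735 - \left(-3\right) \left(-44\right) = -31735 - 132 = -31867$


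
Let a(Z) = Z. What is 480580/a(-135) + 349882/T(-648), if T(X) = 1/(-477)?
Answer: -4506226394/27 ≈ -1.6690e+8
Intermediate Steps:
T(X) = -1/477
480580/a(-135) + 349882/T(-648) = 480580/(-135) + 349882/(-1/477) = 480580*(-1/135) + 349882*(-477) = -96116/27 - 166893714 = -4506226394/27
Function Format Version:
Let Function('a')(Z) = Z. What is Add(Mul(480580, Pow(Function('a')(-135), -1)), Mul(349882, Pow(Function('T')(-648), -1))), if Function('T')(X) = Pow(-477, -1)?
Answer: Rational(-4506226394, 27) ≈ -1.6690e+8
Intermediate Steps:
Function('T')(X) = Rational(-1, 477)
Add(Mul(480580, Pow(Function('a')(-135), -1)), Mul(349882, Pow(Function('T')(-648), -1))) = Add(Mul(480580, Pow(-135, -1)), Mul(349882, Pow(Rational(-1, 477), -1))) = Add(Mul(480580, Rational(-1, 135)), Mul(349882, -477)) = Add(Rational(-96116, 27), -166893714) = Rational(-4506226394, 27)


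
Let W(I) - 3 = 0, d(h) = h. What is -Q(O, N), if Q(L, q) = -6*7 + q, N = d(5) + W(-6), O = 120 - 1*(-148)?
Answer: 34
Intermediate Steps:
W(I) = 3 (W(I) = 3 + 0 = 3)
O = 268 (O = 120 + 148 = 268)
N = 8 (N = 5 + 3 = 8)
Q(L, q) = -42 + q
-Q(O, N) = -(-42 + 8) = -1*(-34) = 34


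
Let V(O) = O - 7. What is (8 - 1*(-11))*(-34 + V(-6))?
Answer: -893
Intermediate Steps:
V(O) = -7 + O
(8 - 1*(-11))*(-34 + V(-6)) = (8 - 1*(-11))*(-34 + (-7 - 6)) = (8 + 11)*(-34 - 13) = 19*(-47) = -893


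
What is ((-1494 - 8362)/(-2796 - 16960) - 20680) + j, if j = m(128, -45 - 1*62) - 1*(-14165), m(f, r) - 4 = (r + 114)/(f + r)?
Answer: -8769196/1347 ≈ -6510.2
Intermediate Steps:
m(f, r) = 4 + (114 + r)/(f + r) (m(f, r) = 4 + (r + 114)/(f + r) = 4 + (114 + r)/(f + r))
j = 42508/3 (j = (114 + 4*128 + 5*(-45 - 1*62))/(128 + (-45 - 1*62)) - 1*(-14165) = (114 + 512 + 5*(-45 - 62))/(128 + (-45 - 62)) + 14165 = (114 + 512 + 5*(-107))/(128 - 107) + 14165 = (114 + 512 - 535)/21 + 14165 = (1/21)*91 + 14165 = 13/3 + 14165 = 42508/3 ≈ 14169.)
((-1494 - 8362)/(-2796 - 16960) - 20680) + j = ((-1494 - 8362)/(-2796 - 16960) - 20680) + 42508/3 = (-9856/(-19756) - 20680) + 42508/3 = (-9856*(-1/19756) - 20680) + 42508/3 = (224/449 - 20680) + 42508/3 = -9285096/449 + 42508/3 = -8769196/1347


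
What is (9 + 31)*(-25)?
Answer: -1000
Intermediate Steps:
(9 + 31)*(-25) = 40*(-25) = -1000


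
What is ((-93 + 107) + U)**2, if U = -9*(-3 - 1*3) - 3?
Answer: 4225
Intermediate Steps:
U = 51 (U = -9*(-3 - 3) - 3 = -9*(-6) - 3 = 54 - 3 = 51)
((-93 + 107) + U)**2 = ((-93 + 107) + 51)**2 = (14 + 51)**2 = 65**2 = 4225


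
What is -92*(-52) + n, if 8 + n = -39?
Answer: 4737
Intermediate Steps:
n = -47 (n = -8 - 39 = -47)
-92*(-52) + n = -92*(-52) - 47 = 4784 - 47 = 4737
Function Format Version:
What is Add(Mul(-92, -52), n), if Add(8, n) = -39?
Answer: 4737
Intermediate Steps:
n = -47 (n = Add(-8, -39) = -47)
Add(Mul(-92, -52), n) = Add(Mul(-92, -52), -47) = Add(4784, -47) = 4737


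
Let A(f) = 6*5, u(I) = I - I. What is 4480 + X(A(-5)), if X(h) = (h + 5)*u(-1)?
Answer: 4480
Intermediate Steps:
u(I) = 0
A(f) = 30
X(h) = 0 (X(h) = (h + 5)*0 = (5 + h)*0 = 0)
4480 + X(A(-5)) = 4480 + 0 = 4480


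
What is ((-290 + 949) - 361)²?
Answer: 88804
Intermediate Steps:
((-290 + 949) - 361)² = (659 - 361)² = 298² = 88804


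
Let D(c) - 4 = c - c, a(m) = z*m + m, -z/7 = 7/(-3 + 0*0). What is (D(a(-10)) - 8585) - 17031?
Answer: -25612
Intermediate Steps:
z = 49/3 (z = -49/(-3 + 0*0) = -49/(-3 + 0) = -49/(-3) = -49*(-1)/3 = -7*(-7/3) = 49/3 ≈ 16.333)
a(m) = 52*m/3 (a(m) = 49*m/3 + m = 52*m/3)
D(c) = 4 (D(c) = 4 + (c - c) = 4 + 0 = 4)
(D(a(-10)) - 8585) - 17031 = (4 - 8585) - 17031 = -8581 - 17031 = -25612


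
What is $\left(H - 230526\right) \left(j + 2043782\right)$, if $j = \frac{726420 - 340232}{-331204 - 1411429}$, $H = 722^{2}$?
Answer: $\frac{1035552519498658044}{1742633} \approx 5.9425 \cdot 10^{11}$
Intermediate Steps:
$H = 521284$
$j = - \frac{386188}{1742633}$ ($j = \frac{386188}{-1742633} = 386188 \left(- \frac{1}{1742633}\right) = - \frac{386188}{1742633} \approx -0.22161$)
$\left(H - 230526\right) \left(j + 2043782\right) = \left(521284 - 230526\right) \left(- \frac{386188}{1742633} + 2043782\right) = 290758 \cdot \frac{3561561571818}{1742633} = \frac{1035552519498658044}{1742633}$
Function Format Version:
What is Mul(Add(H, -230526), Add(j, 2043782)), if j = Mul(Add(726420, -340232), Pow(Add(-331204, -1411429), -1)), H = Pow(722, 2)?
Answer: Rational(1035552519498658044, 1742633) ≈ 5.9425e+11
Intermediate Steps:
H = 521284
j = Rational(-386188, 1742633) (j = Mul(386188, Pow(-1742633, -1)) = Mul(386188, Rational(-1, 1742633)) = Rational(-386188, 1742633) ≈ -0.22161)
Mul(Add(H, -230526), Add(j, 2043782)) = Mul(Add(521284, -230526), Add(Rational(-386188, 1742633), 2043782)) = Mul(290758, Rational(3561561571818, 1742633)) = Rational(1035552519498658044, 1742633)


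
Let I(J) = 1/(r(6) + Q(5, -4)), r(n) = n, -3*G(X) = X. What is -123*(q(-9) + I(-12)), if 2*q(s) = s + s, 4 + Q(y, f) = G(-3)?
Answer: 1066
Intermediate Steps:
G(X) = -X/3
Q(y, f) = -3 (Q(y, f) = -4 - ⅓*(-3) = -4 + 1 = -3)
q(s) = s (q(s) = (s + s)/2 = (2*s)/2 = s)
I(J) = ⅓ (I(J) = 1/(6 - 3) = 1/3 = ⅓)
-123*(q(-9) + I(-12)) = -123*(-9 + ⅓) = -123*(-26/3) = 1066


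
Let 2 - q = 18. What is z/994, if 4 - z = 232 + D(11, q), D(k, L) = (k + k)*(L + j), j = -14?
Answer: 216/497 ≈ 0.43461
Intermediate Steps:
q = -16 (q = 2 - 1*18 = 2 - 18 = -16)
D(k, L) = 2*k*(-14 + L) (D(k, L) = (k + k)*(L - 14) = (2*k)*(-14 + L) = 2*k*(-14 + L))
z = 432 (z = 4 - (232 + 2*11*(-14 - 16)) = 4 - (232 + 2*11*(-30)) = 4 - (232 - 660) = 4 - 1*(-428) = 4 + 428 = 432)
z/994 = 432/994 = 432*(1/994) = 216/497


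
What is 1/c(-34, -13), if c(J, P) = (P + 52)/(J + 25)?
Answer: -3/13 ≈ -0.23077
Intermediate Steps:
c(J, P) = (52 + P)/(25 + J)
1/c(-34, -13) = 1/((52 - 13)/(25 - 34)) = 1/(39/(-9)) = 1/(-⅑*39) = 1/(-13/3) = -3/13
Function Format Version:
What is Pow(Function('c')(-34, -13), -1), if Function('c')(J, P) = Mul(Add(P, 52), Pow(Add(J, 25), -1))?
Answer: Rational(-3, 13) ≈ -0.23077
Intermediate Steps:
Function('c')(J, P) = Mul(Pow(Add(25, J), -1), Add(52, P)) (Function('c')(J, P) = Mul(Add(52, P), Pow(Add(25, J), -1)) = Mul(Pow(Add(25, J), -1), Add(52, P)))
Pow(Function('c')(-34, -13), -1) = Pow(Mul(Pow(Add(25, -34), -1), Add(52, -13)), -1) = Pow(Mul(Pow(-9, -1), 39), -1) = Pow(Mul(Rational(-1, 9), 39), -1) = Pow(Rational(-13, 3), -1) = Rational(-3, 13)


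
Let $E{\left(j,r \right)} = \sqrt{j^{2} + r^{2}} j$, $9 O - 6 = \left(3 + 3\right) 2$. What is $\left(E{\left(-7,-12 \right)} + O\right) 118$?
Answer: $236 - 826 \sqrt{193} \approx -11239.0$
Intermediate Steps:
$O = 2$ ($O = \frac{2}{3} + \frac{\left(3 + 3\right) 2}{9} = \frac{2}{3} + \frac{6 \cdot 2}{9} = \frac{2}{3} + \frac{1}{9} \cdot 12 = \frac{2}{3} + \frac{4}{3} = 2$)
$E{\left(j,r \right)} = j \sqrt{j^{2} + r^{2}}$
$\left(E{\left(-7,-12 \right)} + O\right) 118 = \left(- 7 \sqrt{\left(-7\right)^{2} + \left(-12\right)^{2}} + 2\right) 118 = \left(- 7 \sqrt{49 + 144} + 2\right) 118 = \left(- 7 \sqrt{193} + 2\right) 118 = \left(2 - 7 \sqrt{193}\right) 118 = 236 - 826 \sqrt{193}$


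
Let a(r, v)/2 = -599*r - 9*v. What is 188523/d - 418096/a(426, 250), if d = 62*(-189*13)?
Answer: -622955/1464099 ≈ -0.42549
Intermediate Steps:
a(r, v) = -1198*r - 18*v (a(r, v) = 2*(-599*r - 9*v) = -1198*r - 18*v)
d = -152334 (d = 62*(-2457) = -152334)
188523/d - 418096/a(426, 250) = 188523/(-152334) - 418096/(-1198*426 - 18*250) = 188523*(-1/152334) - 418096/(-510348 - 4500) = -20947/16926 - 418096/(-514848) = -20947/16926 - 418096*(-1/514848) = -20947/16926 + 26131/32178 = -622955/1464099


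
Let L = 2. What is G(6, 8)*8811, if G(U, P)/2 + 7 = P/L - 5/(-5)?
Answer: -35244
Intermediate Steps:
G(U, P) = -12 + P (G(U, P) = -14 + 2*(P/2 - 5/(-5)) = -14 + 2*(P*(½) - 5*(-⅕)) = -14 + 2*(P/2 + 1) = -14 + 2*(1 + P/2) = -14 + (2 + P) = -12 + P)
G(6, 8)*8811 = (-12 + 8)*8811 = -4*8811 = -35244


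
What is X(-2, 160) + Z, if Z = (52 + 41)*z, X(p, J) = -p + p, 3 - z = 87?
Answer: -7812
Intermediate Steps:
z = -84 (z = 3 - 1*87 = 3 - 87 = -84)
X(p, J) = 0
Z = -7812 (Z = (52 + 41)*(-84) = 93*(-84) = -7812)
X(-2, 160) + Z = 0 - 7812 = -7812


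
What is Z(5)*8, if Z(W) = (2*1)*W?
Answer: 80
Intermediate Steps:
Z(W) = 2*W
Z(5)*8 = (2*5)*8 = 10*8 = 80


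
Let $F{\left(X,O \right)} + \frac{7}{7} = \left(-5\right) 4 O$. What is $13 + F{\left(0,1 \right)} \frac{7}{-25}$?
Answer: $\frac{472}{25} \approx 18.88$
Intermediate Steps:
$F{\left(X,O \right)} = -1 - 20 O$ ($F{\left(X,O \right)} = -1 + \left(-5\right) 4 O = -1 - 20 O$)
$13 + F{\left(0,1 \right)} \frac{7}{-25} = 13 + \left(-1 - 20\right) \frac{7}{-25} = 13 + \left(-1 - 20\right) 7 \left(- \frac{1}{25}\right) = 13 - - \frac{147}{25} = 13 + \frac{147}{25} = \frac{472}{25}$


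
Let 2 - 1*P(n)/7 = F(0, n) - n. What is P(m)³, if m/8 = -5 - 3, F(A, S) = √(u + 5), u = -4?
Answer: -85766121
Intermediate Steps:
F(A, S) = 1 (F(A, S) = √(-4 + 5) = √1 = 1)
m = -64 (m = 8*(-5 - 3) = 8*(-8) = -64)
P(n) = 7 + 7*n (P(n) = 14 - 7*(1 - n) = 14 + (-7 + 7*n) = 7 + 7*n)
P(m)³ = (7 + 7*(-64))³ = (7 - 448)³ = (-441)³ = -85766121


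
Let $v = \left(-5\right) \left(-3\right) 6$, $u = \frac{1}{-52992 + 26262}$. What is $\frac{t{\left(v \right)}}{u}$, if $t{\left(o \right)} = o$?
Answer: $-2405700$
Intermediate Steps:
$u = - \frac{1}{26730}$ ($u = \frac{1}{-26730} = - \frac{1}{26730} \approx -3.7411 \cdot 10^{-5}$)
$v = 90$ ($v = 15 \cdot 6 = 90$)
$\frac{t{\left(v \right)}}{u} = \frac{90}{- \frac{1}{26730}} = 90 \left(-26730\right) = -2405700$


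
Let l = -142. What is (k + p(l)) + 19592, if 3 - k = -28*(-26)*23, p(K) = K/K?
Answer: 2852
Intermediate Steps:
p(K) = 1
k = -16741 (k = 3 - (-1)*(28*(-26))*23 = 3 - (-1)*(-728*23) = 3 - (-1)*(-16744) = 3 - 1*16744 = 3 - 16744 = -16741)
(k + p(l)) + 19592 = (-16741 + 1) + 19592 = -16740 + 19592 = 2852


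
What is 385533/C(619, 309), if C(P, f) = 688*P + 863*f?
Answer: 385533/692539 ≈ 0.55669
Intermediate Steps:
385533/C(619, 309) = 385533/(688*619 + 863*309) = 385533/(425872 + 266667) = 385533/692539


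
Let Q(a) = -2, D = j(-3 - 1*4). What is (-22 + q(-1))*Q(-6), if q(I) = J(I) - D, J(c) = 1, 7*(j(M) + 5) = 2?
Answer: 228/7 ≈ 32.571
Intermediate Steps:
j(M) = -33/7 (j(M) = -5 + (⅐)*2 = -5 + 2/7 = -33/7)
D = -33/7 ≈ -4.7143
q(I) = 40/7 (q(I) = 1 - 1*(-33/7) = 1 + 33/7 = 40/7)
(-22 + q(-1))*Q(-6) = (-22 + 40/7)*(-2) = -114/7*(-2) = 228/7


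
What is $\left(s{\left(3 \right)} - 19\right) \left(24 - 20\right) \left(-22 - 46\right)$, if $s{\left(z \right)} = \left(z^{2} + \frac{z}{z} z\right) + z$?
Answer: $1088$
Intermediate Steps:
$s{\left(z \right)} = z^{2} + 2 z$ ($s{\left(z \right)} = \left(z^{2} + 1 z\right) + z = \left(z^{2} + z\right) + z = \left(z + z^{2}\right) + z = z^{2} + 2 z$)
$\left(s{\left(3 \right)} - 19\right) \left(24 - 20\right) \left(-22 - 46\right) = \left(3 \left(2 + 3\right) - 19\right) \left(24 - 20\right) \left(-22 - 46\right) = \left(3 \cdot 5 - 19\right) 4 \left(-68\right) = \left(15 - 19\right) 4 \left(-68\right) = \left(-4\right) 4 \left(-68\right) = \left(-16\right) \left(-68\right) = 1088$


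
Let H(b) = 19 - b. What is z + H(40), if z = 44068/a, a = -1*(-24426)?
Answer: -10193/531 ≈ -19.196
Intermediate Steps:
a = 24426
z = 958/531 (z = 44068/24426 = 44068*(1/24426) = 958/531 ≈ 1.8041)
z + H(40) = 958/531 + (19 - 1*40) = 958/531 + (19 - 40) = 958/531 - 21 = -10193/531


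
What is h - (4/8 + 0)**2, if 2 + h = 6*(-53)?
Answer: -1281/4 ≈ -320.25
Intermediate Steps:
h = -320 (h = -2 + 6*(-53) = -2 - 318 = -320)
h - (4/8 + 0)**2 = -320 - (4/8 + 0)**2 = -320 - (4*(1/8) + 0)**2 = -320 - (1/2 + 0)**2 = -320 - (1/2)**2 = -320 - 1*1/4 = -320 - 1/4 = -1281/4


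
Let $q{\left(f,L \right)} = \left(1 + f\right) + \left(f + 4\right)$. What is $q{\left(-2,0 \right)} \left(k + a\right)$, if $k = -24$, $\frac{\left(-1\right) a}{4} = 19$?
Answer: $-100$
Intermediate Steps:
$a = -76$ ($a = \left(-4\right) 19 = -76$)
$q{\left(f,L \right)} = 5 + 2 f$ ($q{\left(f,L \right)} = \left(1 + f\right) + \left(4 + f\right) = 5 + 2 f$)
$q{\left(-2,0 \right)} \left(k + a\right) = \left(5 + 2 \left(-2\right)\right) \left(-24 - 76\right) = \left(5 - 4\right) \left(-100\right) = 1 \left(-100\right) = -100$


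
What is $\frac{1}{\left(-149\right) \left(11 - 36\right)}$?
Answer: $\frac{1}{3725} \approx 0.00026846$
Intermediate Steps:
$\frac{1}{\left(-149\right) \left(11 - 36\right)} = \frac{1}{\left(-149\right) \left(-25\right)} = \frac{1}{3725}$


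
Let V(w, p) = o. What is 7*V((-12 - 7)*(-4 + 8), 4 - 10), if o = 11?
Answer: 77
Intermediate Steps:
V(w, p) = 11
7*V((-12 - 7)*(-4 + 8), 4 - 10) = 7*11 = 77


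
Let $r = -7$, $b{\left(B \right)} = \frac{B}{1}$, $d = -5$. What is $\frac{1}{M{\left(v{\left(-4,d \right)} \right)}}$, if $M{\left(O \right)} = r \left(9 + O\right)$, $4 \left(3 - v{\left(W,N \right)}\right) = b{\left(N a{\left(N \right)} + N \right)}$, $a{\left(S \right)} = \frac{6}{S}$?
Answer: $- \frac{4}{329} \approx -0.012158$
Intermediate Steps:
$b{\left(B \right)} = B$ ($b{\left(B \right)} = B 1 = B$)
$v{\left(W,N \right)} = \frac{3}{2} - \frac{N}{4}$ ($v{\left(W,N \right)} = 3 - \frac{N \frac{6}{N} + N}{4} = 3 - \frac{6 + N}{4} = 3 - \left(\frac{3}{2} + \frac{N}{4}\right) = \frac{3}{2} - \frac{N}{4}$)
$M{\left(O \right)} = -63 - 7 O$ ($M{\left(O \right)} = - 7 \left(9 + O\right) = -63 - 7 O$)
$\frac{1}{M{\left(v{\left(-4,d \right)} \right)}} = \frac{1}{-63 - 7 \left(\frac{3}{2} - - \frac{5}{4}\right)} = \frac{1}{-63 - 7 \left(\frac{3}{2} + \frac{5}{4}\right)} = \frac{1}{-63 - \frac{77}{4}} = \frac{1}{- \frac{329}{4}} = - \frac{4}{329}$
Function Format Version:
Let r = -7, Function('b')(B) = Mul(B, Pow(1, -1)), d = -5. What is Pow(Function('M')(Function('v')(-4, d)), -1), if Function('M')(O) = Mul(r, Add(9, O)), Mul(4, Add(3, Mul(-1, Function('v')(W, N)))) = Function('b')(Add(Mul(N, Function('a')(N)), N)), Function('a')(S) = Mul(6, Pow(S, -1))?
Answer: Rational(-4, 329) ≈ -0.012158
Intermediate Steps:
Function('b')(B) = B (Function('b')(B) = Mul(B, 1) = B)
Function('v')(W, N) = Add(Rational(3, 2), Mul(Rational(-1, 4), N)) (Function('v')(W, N) = Add(3, Mul(Rational(-1, 4), Add(Mul(N, Mul(6, Pow(N, -1))), N))) = Add(3, Mul(Rational(-1, 4), Add(6, N))) = Add(3, Add(Rational(-3, 2), Mul(Rational(-1, 4), N))) = Add(Rational(3, 2), Mul(Rational(-1, 4), N)))
Function('M')(O) = Add(-63, Mul(-7, O)) (Function('M')(O) = Mul(-7, Add(9, O)) = Add(-63, Mul(-7, O)))
Pow(Function('M')(Function('v')(-4, d)), -1) = Pow(Add(-63, Mul(-7, Add(Rational(3, 2), Mul(Rational(-1, 4), -5)))), -1) = Pow(Add(-63, Mul(-7, Add(Rational(3, 2), Rational(5, 4)))), -1) = Pow(Add(-63, Mul(-7, Rational(11, 4))), -1) = Pow(Add(-63, Rational(-77, 4)), -1) = Pow(Rational(-329, 4), -1) = Rational(-4, 329)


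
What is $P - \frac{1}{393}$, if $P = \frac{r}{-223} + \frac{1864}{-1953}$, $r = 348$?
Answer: $- \frac{143631569}{57052989} \approx -2.5175$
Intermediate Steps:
$P = - \frac{1095316}{435519}$ ($P = \frac{348}{-223} + \frac{1864}{-1953} = 348 \left(- \frac{1}{223}\right) + 1864 \left(- \frac{1}{1953}\right) = - \frac{348}{223} - \frac{1864}{1953} = - \frac{1095316}{435519} \approx -2.515$)
$P - \frac{1}{393} = - \frac{1095316}{435519} - \frac{1}{393} = - \frac{143631569}{57052989}$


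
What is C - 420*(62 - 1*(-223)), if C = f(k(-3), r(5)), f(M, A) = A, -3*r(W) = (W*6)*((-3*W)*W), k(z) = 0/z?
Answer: -118950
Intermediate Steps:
k(z) = 0
r(W) = 6*W³ (r(W) = -W*6*(-3*W)*W/3 = -6*W*(-3*W²)/3 = -(-6)*W³ = 6*W³)
C = 750 (C = 6*5³ = 6*125 = 750)
C - 420*(62 - 1*(-223)) = 750 - 420*(62 - 1*(-223)) = 750 - 420*(62 + 223) = 750 - 420*285 = 750 - 119700 = -118950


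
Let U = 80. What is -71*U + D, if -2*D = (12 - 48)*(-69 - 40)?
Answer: -7642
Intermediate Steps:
D = -1962 (D = -(12 - 48)*(-69 - 40)/2 = -(-18)*(-109) = -½*3924 = -1962)
-71*U + D = -71*80 - 1962 = -5680 - 1962 = -7642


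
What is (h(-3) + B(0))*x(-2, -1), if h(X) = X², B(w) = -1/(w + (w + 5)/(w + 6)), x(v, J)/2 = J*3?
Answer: -234/5 ≈ -46.800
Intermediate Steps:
x(v, J) = 6*J (x(v, J) = 2*(J*3) = 2*(3*J) = 6*J)
B(w) = -1/(w + (5 + w)/(6 + w))
(h(-3) + B(0))*x(-2, -1) = ((-3)² + (-6 - 1*0)/(5 + 0² + 7*0))*(6*(-1)) = (9 + (-6 + 0)/(5 + 0 + 0))*(-6) = (9 - 6/5)*(-6) = (39/5)*(-6) = -234/5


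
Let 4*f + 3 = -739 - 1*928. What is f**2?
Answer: 697225/4 ≈ 1.7431e+5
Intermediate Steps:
f = -835/2 (f = -3/4 + (-739 - 1*928)/4 = -3/4 + (-739 - 928)/4 = -3/4 + (1/4)*(-1667) = -3/4 - 1667/4 = -835/2 ≈ -417.50)
f**2 = (-835/2)**2 = 697225/4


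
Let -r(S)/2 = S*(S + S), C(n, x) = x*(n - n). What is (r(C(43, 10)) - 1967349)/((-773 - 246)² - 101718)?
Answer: -1967349/936643 ≈ -2.1004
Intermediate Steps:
C(n, x) = 0 (C(n, x) = x*0 = 0)
r(S) = -4*S² (r(S) = -2*S*(S + S) = -2*S*2*S = -4*S²)
(r(C(43, 10)) - 1967349)/((-773 - 246)² - 101718) = (-4*0² - 1967349)/((-773 - 246)² - 101718) = (-4*0 - 1967349)/((-1019)² - 101718) = (0 - 1967349)/(1038361 - 101718) = -1967349/936643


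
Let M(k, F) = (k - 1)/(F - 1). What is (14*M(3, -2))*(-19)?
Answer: 532/3 ≈ 177.33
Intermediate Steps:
M(k, F) = (-1 + k)/(-1 + F)
(14*M(3, -2))*(-19) = (14*((-1 + 3)/(-1 - 2)))*(-19) = (14*(2/(-3)))*(-19) = (14*(-⅓*2))*(-19) = (14*(-⅔))*(-19) = -28/3*(-19) = 532/3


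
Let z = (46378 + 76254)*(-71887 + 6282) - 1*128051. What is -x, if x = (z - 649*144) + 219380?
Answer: 8045274487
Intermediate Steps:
z = -8045400411 (z = 122632*(-65605) - 128051 = -8045272360 - 128051 = -8045400411)
x = -8045274487 (x = (-8045400411 - 649*144) + 219380 = (-8045400411 - 93456) + 219380 = -8045493867 + 219380 = -8045274487)
-x = -1*(-8045274487) = 8045274487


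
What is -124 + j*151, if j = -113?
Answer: -17187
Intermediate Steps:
-124 + j*151 = -124 - 113*151 = -124 - 17063 = -17187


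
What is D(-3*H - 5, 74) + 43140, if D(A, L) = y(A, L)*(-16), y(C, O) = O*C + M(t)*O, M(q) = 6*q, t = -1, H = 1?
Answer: 59716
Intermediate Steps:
y(C, O) = -6*O + C*O (y(C, O) = O*C + (6*(-1))*O = C*O - 6*O = -6*O + C*O)
D(A, L) = -16*L*(-6 + A) (D(A, L) = (L*(-6 + A))*(-16) = -16*L*(-6 + A))
D(-3*H - 5, 74) + 43140 = 16*74*(6 - (-3*1 - 5)) + 43140 = 16*74*(6 - (-3 - 5)) + 43140 = 16*74*(6 - 1*(-8)) + 43140 = 16*74*(6 + 8) + 43140 = 16*74*14 + 43140 = 16576 + 43140 = 59716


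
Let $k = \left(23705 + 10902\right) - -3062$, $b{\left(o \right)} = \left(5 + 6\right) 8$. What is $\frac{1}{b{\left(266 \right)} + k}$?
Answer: $\frac{1}{37757} \approx 2.6485 \cdot 10^{-5}$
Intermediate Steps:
$b{\left(o \right)} = 88$ ($b{\left(o \right)} = 11 \cdot 8 = 88$)
$k = 37669$ ($k = 34607 + 3062 = 37669$)
$\frac{1}{b{\left(266 \right)} + k} = \frac{1}{88 + 37669} = \frac{1}{37757}$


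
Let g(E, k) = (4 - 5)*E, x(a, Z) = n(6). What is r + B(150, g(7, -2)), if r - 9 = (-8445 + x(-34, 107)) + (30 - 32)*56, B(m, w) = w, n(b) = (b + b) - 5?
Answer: -8548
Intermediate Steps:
n(b) = -5 + 2*b (n(b) = 2*b - 5 = -5 + 2*b)
x(a, Z) = 7 (x(a, Z) = -5 + 2*6 = -5 + 12 = 7)
g(E, k) = -E
r = -8541 (r = 9 + ((-8445 + 7) + (30 - 32)*56) = 9 + (-8438 - 2*56) = 9 + (-8438 - 112) = 9 - 8550 = -8541)
r + B(150, g(7, -2)) = -8541 - 1*7 = -8541 - 7 = -8548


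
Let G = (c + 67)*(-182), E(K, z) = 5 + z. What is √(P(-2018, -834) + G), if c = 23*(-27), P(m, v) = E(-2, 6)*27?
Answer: 5*√4045 ≈ 318.00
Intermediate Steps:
P(m, v) = 297 (P(m, v) = (5 + 6)*27 = 11*27 = 297)
c = -621
G = 100828 (G = (-621 + 67)*(-182) = -554*(-182) = 100828)
√(P(-2018, -834) + G) = √(297 + 100828) = √101125 = 5*√4045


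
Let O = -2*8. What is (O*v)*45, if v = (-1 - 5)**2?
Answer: -25920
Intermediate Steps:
v = 36 (v = (-6)**2 = 36)
O = -16
(O*v)*45 = -16*36*45 = -576*45 = -25920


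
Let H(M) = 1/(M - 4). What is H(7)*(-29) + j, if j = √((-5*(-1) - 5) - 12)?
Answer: -29/3 + 2*I*√3 ≈ -9.6667 + 3.4641*I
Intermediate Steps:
j = 2*I*√3 (j = √((5 - 5) - 12) = √(0 - 12) = √(-12) = 2*I*√3 ≈ 3.4641*I)
H(M) = 1/(-4 + M)
H(7)*(-29) + j = -29/(-4 + 7) + 2*I*√3 = -29/3 + 2*I*√3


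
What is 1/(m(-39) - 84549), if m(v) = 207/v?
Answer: -13/1099206 ≈ -1.1827e-5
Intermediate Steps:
1/(m(-39) - 84549) = 1/(207/(-39) - 84549) = 1/(207*(-1/39) - 84549) = 1/(-69/13 - 84549) = 1/(-1099206/13) = -13/1099206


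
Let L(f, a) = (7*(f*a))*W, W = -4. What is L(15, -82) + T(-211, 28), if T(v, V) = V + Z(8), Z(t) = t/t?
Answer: 34469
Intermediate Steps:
Z(t) = 1
T(v, V) = 1 + V (T(v, V) = V + 1 = 1 + V)
L(f, a) = -28*a*f (L(f, a) = (7*(f*a))*(-4) = (7*(a*f))*(-4) = (7*a*f)*(-4) = -28*a*f)
L(15, -82) + T(-211, 28) = -28*(-82)*15 + (1 + 28) = 34440 + 29 = 34469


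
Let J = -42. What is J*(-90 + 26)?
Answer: 2688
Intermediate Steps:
J*(-90 + 26) = -42*(-90 + 26) = -42*(-64) = 2688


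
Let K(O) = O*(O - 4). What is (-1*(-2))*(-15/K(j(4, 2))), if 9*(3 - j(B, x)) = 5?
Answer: 1215/154 ≈ 7.8896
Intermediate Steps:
j(B, x) = 22/9 (j(B, x) = 3 - ⅑*5 = 3 - 5/9 = 22/9)
K(O) = O*(-4 + O)
(-1*(-2))*(-15/K(j(4, 2))) = (-1*(-2))*(-15*9/(22*(-4 + 22/9))) = 2*(-15/((22/9)*(-14/9))) = 2*(-15/(-308/81)) = 2*(-15*(-81/308)) = 2*(1215/308) = 1215/154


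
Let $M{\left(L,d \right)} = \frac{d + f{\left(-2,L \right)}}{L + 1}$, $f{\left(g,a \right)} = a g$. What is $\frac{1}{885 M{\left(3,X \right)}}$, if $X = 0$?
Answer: $- \frac{2}{2655} \approx -0.0007533$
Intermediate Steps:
$M{\left(L,d \right)} = \frac{d - 2 L}{1 + L}$ ($M{\left(L,d \right)} = \frac{d + L \left(-2\right)}{L + 1} = \frac{d - 2 L}{1 + L}$)
$\frac{1}{885 M{\left(3,X \right)}} = \frac{1}{885 \frac{0 - 6}{1 + 3}} = \frac{1}{885 \frac{0 - 6}{4}} = \frac{1}{885 \cdot \frac{1}{4} \left(-6\right)} = \frac{1}{885 \left(- \frac{3}{2}\right)} = \frac{1}{- \frac{2655}{2}} = - \frac{2}{2655}$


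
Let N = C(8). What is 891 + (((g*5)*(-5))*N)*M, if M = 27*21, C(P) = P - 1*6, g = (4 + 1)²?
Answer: -707859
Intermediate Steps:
g = 25 (g = 5² = 25)
C(P) = -6 + P (C(P) = P - 6 = -6 + P)
M = 567
N = 2 (N = -6 + 8 = 2)
891 + (((g*5)*(-5))*N)*M = 891 + (((25*5)*(-5))*2)*567 = 891 + ((125*(-5))*2)*567 = 891 - 625*2*567 = 891 - 1250*567 = 891 - 708750 = -707859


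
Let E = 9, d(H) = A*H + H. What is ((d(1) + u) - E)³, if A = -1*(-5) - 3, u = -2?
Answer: -512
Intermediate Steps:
A = 2 (A = 5 - 3 = 2)
d(H) = 3*H (d(H) = 2*H + H = 3*H)
((d(1) + u) - E)³ = ((3*1 - 2) - 1*9)³ = ((3 - 2) - 9)³ = (1 - 9)³ = (-8)³ = -512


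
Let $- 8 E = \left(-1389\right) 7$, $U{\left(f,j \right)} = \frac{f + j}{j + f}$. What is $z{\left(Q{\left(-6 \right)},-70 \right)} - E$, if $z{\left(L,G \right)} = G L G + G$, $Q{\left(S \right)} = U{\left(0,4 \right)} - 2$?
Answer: $- \frac{49483}{8} \approx -6185.4$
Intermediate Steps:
$U{\left(f,j \right)} = 1$ ($U{\left(f,j \right)} = \frac{f + j}{f + j} = 1$)
$Q{\left(S \right)} = -1$ ($Q{\left(S \right)} = 1 - 2 = -1$)
$z{\left(L,G \right)} = G + L G^{2}$ ($z{\left(L,G \right)} = L G^{2} + G = G + L G^{2}$)
$E = \frac{9723}{8}$ ($E = - \frac{\left(-1389\right) 7}{8} = \left(- \frac{1}{8}\right) \left(-9723\right) = \frac{9723}{8} \approx 1215.4$)
$z{\left(Q{\left(-6 \right)},-70 \right)} - E = - 70 \left(1 - -70\right) - \frac{9723}{8} = - 70 \left(1 + 70\right) - \frac{9723}{8} = \left(-70\right) 71 - \frac{9723}{8} = -4970 - \frac{9723}{8} = - \frac{49483}{8}$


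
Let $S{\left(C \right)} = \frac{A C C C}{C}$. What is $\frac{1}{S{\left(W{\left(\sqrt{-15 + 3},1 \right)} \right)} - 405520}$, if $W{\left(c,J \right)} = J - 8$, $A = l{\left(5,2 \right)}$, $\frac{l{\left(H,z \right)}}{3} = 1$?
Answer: $- \frac{1}{405373} \approx -2.4669 \cdot 10^{-6}$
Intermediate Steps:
$l{\left(H,z \right)} = 3$ ($l{\left(H,z \right)} = 3 \cdot 1 = 3$)
$A = 3$
$W{\left(c,J \right)} = -8 + J$
$S{\left(C \right)} = 3 C^{2}$ ($S{\left(C \right)} = \frac{3 C C C}{C} = \frac{3 C C^{2}}{C} = \frac{3 C^{3}}{C} = 3 C^{2}$)
$\frac{1}{S{\left(W{\left(\sqrt{-15 + 3},1 \right)} \right)} - 405520} = \frac{1}{3 \left(-8 + 1\right)^{2} - 405520} = \frac{1}{3 \left(-7\right)^{2} - 405520} = \frac{1}{3 \cdot 49 - 405520} = \frac{1}{147 - 405520} = \frac{1}{-405373} = - \frac{1}{405373}$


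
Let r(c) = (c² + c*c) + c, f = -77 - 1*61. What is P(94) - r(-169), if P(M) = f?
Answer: -57091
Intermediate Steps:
f = -138 (f = -77 - 61 = -138)
P(M) = -138
r(c) = c + 2*c² (r(c) = (c² + c²) + c = 2*c² + c = c + 2*c²)
P(94) - r(-169) = -138 - (-169)*(1 + 2*(-169)) = -138 - (-169)*(1 - 338) = -138 - (-169)*(-337) = -138 - 1*56953 = -138 - 56953 = -57091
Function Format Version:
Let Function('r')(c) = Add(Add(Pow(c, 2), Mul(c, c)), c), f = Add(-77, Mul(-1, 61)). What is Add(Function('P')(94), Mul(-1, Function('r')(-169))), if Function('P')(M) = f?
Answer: -57091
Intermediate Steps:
f = -138 (f = Add(-77, -61) = -138)
Function('P')(M) = -138
Function('r')(c) = Add(c, Mul(2, Pow(c, 2))) (Function('r')(c) = Add(Add(Pow(c, 2), Pow(c, 2)), c) = Add(Mul(2, Pow(c, 2)), c) = Add(c, Mul(2, Pow(c, 2))))
Add(Function('P')(94), Mul(-1, Function('r')(-169))) = Add(-138, Mul(-1, Mul(-169, Add(1, Mul(2, -169))))) = Add(-138, Mul(-1, Mul(-169, Add(1, -338)))) = Add(-138, Mul(-1, Mul(-169, -337))) = Add(-138, Mul(-1, 56953)) = Add(-138, -56953) = -57091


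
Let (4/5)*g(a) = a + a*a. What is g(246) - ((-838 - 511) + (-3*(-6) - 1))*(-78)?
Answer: -55887/2 ≈ -27944.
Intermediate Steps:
g(a) = 5*a/4 + 5*a²/4 (g(a) = 5*(a + a*a)/4 = 5*(a + a²)/4 = 5*a/4 + 5*a²/4)
g(246) - ((-838 - 511) + (-3*(-6) - 1))*(-78) = (5/4)*246*(1 + 246) - ((-838 - 511) + (-3*(-6) - 1))*(-78) = (5/4)*246*247 - (-1349 + (18 - 1))*(-78) = 151905/2 - (-1349 + 17)*(-78) = 151905/2 - (-1332)*(-78) = 151905/2 - 1*103896 = 151905/2 - 103896 = -55887/2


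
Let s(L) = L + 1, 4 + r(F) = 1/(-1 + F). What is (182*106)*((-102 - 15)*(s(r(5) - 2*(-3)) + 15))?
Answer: -41193243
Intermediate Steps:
r(F) = -4 + 1/(-1 + F)
s(L) = 1 + L
(182*106)*((-102 - 15)*(s(r(5) - 2*(-3)) + 15)) = (182*106)*((-102 - 15)*((1 + ((5 - 4*5)/(-1 + 5) - 2*(-3))) + 15)) = 19292*(-117*((1 + ((5 - 20)/4 + 6)) + 15)) = 19292*(-117*((1 + ((¼)*(-15) + 6)) + 15)) = 19292*(-117*((1 + (-15/4 + 6)) + 15)) = 19292*(-117*((1 + 9/4) + 15)) = 19292*(-117*(13/4 + 15)) = 19292*(-117*73/4) = 19292*(-8541/4) = -41193243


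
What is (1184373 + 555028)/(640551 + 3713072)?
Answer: 1739401/4353623 ≈ 0.39953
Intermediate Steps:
(1184373 + 555028)/(640551 + 3713072) = 1739401/4353623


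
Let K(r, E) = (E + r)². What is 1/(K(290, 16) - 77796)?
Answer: 1/15840 ≈ 6.3131e-5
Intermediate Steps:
1/(K(290, 16) - 77796) = 1/((16 + 290)² - 77796) = 1/(306² - 77796) = 1/(93636 - 77796) = 1/15840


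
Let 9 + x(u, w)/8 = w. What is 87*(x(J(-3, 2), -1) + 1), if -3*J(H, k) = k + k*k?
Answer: -6873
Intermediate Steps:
J(H, k) = -k/3 - k**2/3 (J(H, k) = -(k + k*k)/3 = -(k + k**2)/3 = -k/3 - k**2/3)
x(u, w) = -72 + 8*w
87*(x(J(-3, 2), -1) + 1) = 87*((-72 + 8*(-1)) + 1) = 87*((-72 - 8) + 1) = 87*(-80 + 1) = 87*(-79) = -6873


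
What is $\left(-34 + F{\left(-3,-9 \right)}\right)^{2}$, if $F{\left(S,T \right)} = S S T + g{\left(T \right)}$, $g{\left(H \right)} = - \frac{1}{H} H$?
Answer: $13456$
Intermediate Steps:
$g{\left(H \right)} = -1$
$F{\left(S,T \right)} = -1 + T S^{2}$ ($F{\left(S,T \right)} = S S T - 1 = S^{2} T - 1 = T S^{2} - 1 = -1 + T S^{2}$)
$\left(-34 + F{\left(-3,-9 \right)}\right)^{2} = \left(-34 - \left(1 + 9 \left(-3\right)^{2}\right)\right)^{2} = \left(-34 - 82\right)^{2} = \left(-116\right)^{2} = 13456$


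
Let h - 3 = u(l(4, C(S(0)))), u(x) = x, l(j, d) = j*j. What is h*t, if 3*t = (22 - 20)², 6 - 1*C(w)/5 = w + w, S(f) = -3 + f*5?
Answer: 76/3 ≈ 25.333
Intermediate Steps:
S(f) = -3 + 5*f
C(w) = 30 - 10*w (C(w) = 30 - 5*(w + w) = 30 - 10*w)
l(j, d) = j²
t = 4/3 (t = (22 - 20)²/3 = (⅓)*2² = (⅓)*4 = 4/3 ≈ 1.3333)
h = 19 (h = 3 + 4² = 3 + 16 = 19)
h*t = 19*(4/3) = 76/3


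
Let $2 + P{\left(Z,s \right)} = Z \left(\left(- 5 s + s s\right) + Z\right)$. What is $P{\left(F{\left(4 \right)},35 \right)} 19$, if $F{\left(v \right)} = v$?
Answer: $80066$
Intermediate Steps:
$P{\left(Z,s \right)} = -2 + Z \left(Z + s^{2} - 5 s\right)$ ($P{\left(Z,s \right)} = -2 + Z \left(\left(- 5 s + s s\right) + Z\right) = -2 + Z \left(\left(- 5 s + s^{2}\right) + Z\right) = -2 + Z \left(\left(s^{2} - 5 s\right) + Z\right) = -2 + Z \left(Z + s^{2} - 5 s\right)$)
$P{\left(F{\left(4 \right)},35 \right)} 19 = \left(-2 + 4^{2} + 4 \cdot 35^{2} - 20 \cdot 35\right) 19 = \left(-2 + 16 + 4 \cdot 1225 - 700\right) 19 = \left(-2 + 16 + 4900 - 700\right) 19 = 4214 \cdot 19 = 80066$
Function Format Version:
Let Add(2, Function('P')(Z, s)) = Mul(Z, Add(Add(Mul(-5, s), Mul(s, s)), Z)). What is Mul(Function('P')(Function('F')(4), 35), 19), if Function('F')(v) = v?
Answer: 80066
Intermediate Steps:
Function('P')(Z, s) = Add(-2, Mul(Z, Add(Z, Pow(s, 2), Mul(-5, s)))) (Function('P')(Z, s) = Add(-2, Mul(Z, Add(Add(Mul(-5, s), Mul(s, s)), Z))) = Add(-2, Mul(Z, Add(Add(Mul(-5, s), Pow(s, 2)), Z))) = Add(-2, Mul(Z, Add(Add(Pow(s, 2), Mul(-5, s)), Z))) = Add(-2, Mul(Z, Add(Z, Pow(s, 2), Mul(-5, s)))))
Mul(Function('P')(Function('F')(4), 35), 19) = Mul(Add(-2, Pow(4, 2), Mul(4, Pow(35, 2)), Mul(-5, 4, 35)), 19) = Mul(Add(-2, 16, Mul(4, 1225), -700), 19) = Mul(Add(-2, 16, 4900, -700), 19) = Mul(4214, 19) = 80066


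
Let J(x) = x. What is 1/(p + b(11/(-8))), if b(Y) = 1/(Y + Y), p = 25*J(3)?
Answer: 11/821 ≈ 0.013398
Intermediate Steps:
p = 75 (p = 25*3 = 75)
b(Y) = 1/(2*Y)
1/(p + b(11/(-8))) = 1/(75 + 1/(2*((11/(-8))))) = 1/(75 + 1/(2*((11*(-⅛))))) = 1/(75 + 1/(2*(-11/8))) = 1/(75 + (½)*(-8/11)) = 1/(75 - 4/11) = 1/(821/11) = 11/821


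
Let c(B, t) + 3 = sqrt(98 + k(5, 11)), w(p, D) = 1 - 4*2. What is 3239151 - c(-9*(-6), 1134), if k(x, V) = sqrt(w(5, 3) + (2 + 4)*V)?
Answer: 3239154 - sqrt(98 + sqrt(59)) ≈ 3.2391e+6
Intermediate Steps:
w(p, D) = -7 (w(p, D) = 1 - 8 = -7)
k(x, V) = sqrt(-7 + 6*V) (k(x, V) = sqrt(-7 + (2 + 4)*V) = sqrt(-7 + 6*V))
c(B, t) = -3 + sqrt(98 + sqrt(59)) (c(B, t) = -3 + sqrt(98 + sqrt(-7 + 6*11)) = -3 + sqrt(98 + sqrt(-7 + 66)) = -3 + sqrt(98 + sqrt(59)))
3239151 - c(-9*(-6), 1134) = 3239151 - (-3 + sqrt(98 + sqrt(59))) = 3239151 + (3 - sqrt(98 + sqrt(59))) = 3239154 - sqrt(98 + sqrt(59))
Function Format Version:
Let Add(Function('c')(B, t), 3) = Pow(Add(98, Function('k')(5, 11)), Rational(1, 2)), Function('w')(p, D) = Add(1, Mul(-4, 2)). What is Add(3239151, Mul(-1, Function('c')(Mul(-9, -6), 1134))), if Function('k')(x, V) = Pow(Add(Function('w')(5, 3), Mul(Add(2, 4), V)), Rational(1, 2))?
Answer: Add(3239154, Mul(-1, Pow(Add(98, Pow(59, Rational(1, 2))), Rational(1, 2)))) ≈ 3.2391e+6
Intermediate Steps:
Function('w')(p, D) = -7 (Function('w')(p, D) = Add(1, -8) = -7)
Function('k')(x, V) = Pow(Add(-7, Mul(6, V)), Rational(1, 2)) (Function('k')(x, V) = Pow(Add(-7, Mul(Add(2, 4), V)), Rational(1, 2)) = Pow(Add(-7, Mul(6, V)), Rational(1, 2)))
Function('c')(B, t) = Add(-3, Pow(Add(98, Pow(59, Rational(1, 2))), Rational(1, 2))) (Function('c')(B, t) = Add(-3, Pow(Add(98, Pow(Add(-7, Mul(6, 11)), Rational(1, 2))), Rational(1, 2))) = Add(-3, Pow(Add(98, Pow(Add(-7, 66), Rational(1, 2))), Rational(1, 2))) = Add(-3, Pow(Add(98, Pow(59, Rational(1, 2))), Rational(1, 2))))
Add(3239151, Mul(-1, Function('c')(Mul(-9, -6), 1134))) = Add(3239151, Mul(-1, Add(-3, Pow(Add(98, Pow(59, Rational(1, 2))), Rational(1, 2))))) = Add(3239151, Add(3, Mul(-1, Pow(Add(98, Pow(59, Rational(1, 2))), Rational(1, 2))))) = Add(3239154, Mul(-1, Pow(Add(98, Pow(59, Rational(1, 2))), Rational(1, 2))))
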